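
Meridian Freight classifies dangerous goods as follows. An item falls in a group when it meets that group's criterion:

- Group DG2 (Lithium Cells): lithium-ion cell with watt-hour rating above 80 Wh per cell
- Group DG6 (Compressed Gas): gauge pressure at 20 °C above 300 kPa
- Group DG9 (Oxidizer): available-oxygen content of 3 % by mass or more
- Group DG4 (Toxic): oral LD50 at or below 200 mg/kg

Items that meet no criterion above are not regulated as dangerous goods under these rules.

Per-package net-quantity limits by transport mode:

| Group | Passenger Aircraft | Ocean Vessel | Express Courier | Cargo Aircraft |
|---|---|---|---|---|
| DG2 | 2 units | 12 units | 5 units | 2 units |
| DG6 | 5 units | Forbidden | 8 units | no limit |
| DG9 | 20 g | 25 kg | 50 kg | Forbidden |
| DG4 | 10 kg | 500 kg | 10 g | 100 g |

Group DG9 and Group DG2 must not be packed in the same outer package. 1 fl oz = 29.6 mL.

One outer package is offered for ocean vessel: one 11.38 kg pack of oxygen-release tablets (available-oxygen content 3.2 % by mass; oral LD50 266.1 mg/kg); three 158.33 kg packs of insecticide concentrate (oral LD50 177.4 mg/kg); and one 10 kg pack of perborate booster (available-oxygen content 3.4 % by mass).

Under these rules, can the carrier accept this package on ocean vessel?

With available-oxygen content 3.2 % by mass (≥ 3 % by mass), the oxygen-release tablets fall in Group DG9.
With oral LD50 177.4 mg/kg (≤ 200 mg/kg), the insecticide concentrate falls in Group DG4.
Perborate booster: available-oxygen content 3.4 % by mass ≥ 3 % by mass → Group DG9 (Oxidizer).
Total Group DG9: 11.38 kg + 10 kg = 21.38 kg.
21.38 kg is within the ocean vessel limit of 25 kg for Group DG9.
Group DG4 quantity: three 158.33 kg packs = 474.99 kg.
474.99 kg is within the ocean vessel limit of 500 kg for Group DG4.
The segregation rule (Group DG9 with Group DG2) does not apply to Group DG9 with Group DG4.
Every hazard group is within its ocean vessel limit and no segregation rule is violated.

Yes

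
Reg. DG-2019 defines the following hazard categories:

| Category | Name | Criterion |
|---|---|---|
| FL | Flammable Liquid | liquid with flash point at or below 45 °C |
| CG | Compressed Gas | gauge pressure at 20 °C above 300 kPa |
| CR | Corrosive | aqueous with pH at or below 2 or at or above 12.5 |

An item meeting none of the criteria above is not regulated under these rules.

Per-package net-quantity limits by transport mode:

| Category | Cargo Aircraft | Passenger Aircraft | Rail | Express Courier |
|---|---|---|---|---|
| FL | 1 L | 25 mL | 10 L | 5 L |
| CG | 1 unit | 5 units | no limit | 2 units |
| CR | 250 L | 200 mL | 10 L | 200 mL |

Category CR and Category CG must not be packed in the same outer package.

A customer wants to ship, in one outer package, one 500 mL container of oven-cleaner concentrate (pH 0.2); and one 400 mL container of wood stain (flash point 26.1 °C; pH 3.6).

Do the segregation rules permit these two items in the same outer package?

pH 0.2 meets the Category CR criterion (Corrosive), so the oven-cleaner concentrate is Category CR.
The wood stain has flash point 26.1 °C, which is ≤ 45 °C, so it is Category FL (Flammable Liquid).
No segregation rule bars Category CR with Category FL.

Yes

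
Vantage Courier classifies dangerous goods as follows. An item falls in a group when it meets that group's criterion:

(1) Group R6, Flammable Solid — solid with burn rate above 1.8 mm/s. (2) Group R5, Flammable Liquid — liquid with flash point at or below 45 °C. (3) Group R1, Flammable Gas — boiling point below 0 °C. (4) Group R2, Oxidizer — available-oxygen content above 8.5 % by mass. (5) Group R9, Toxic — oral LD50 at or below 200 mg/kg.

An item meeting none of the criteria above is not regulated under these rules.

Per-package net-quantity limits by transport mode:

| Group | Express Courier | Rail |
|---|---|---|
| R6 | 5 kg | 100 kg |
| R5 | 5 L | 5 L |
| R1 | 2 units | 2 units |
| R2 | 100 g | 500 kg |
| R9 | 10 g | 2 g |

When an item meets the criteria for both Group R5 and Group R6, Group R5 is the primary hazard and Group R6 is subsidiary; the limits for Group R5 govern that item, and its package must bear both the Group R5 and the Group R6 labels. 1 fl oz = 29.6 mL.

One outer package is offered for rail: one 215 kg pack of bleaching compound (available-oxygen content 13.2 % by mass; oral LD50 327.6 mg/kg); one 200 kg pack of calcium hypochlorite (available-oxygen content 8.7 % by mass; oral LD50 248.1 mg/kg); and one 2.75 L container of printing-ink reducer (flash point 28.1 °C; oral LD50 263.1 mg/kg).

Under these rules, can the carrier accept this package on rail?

With available-oxygen content 13.2 % by mass (> 8.5 % by mass), the bleaching compound falls in Group R2.
Available-oxygen content 8.7 % by mass meets the Group R2 criterion (Oxidizer), so the calcium hypochlorite is Group R2.
Flash point 28.1 °C meets the Group R5 criterion (Flammable Liquid), so the printing-ink reducer is Group R5.
Total Group R2: 215 kg + 200 kg = 415 kg.
415 kg ≤ 500 kg (rail limit, Group R2) — within limit.
Group R5 quantity: 2.75 L.
That is within the Group R5 rail limit of 5 L.
Every hazard group is within its rail limit and no segregation rule is violated.

Yes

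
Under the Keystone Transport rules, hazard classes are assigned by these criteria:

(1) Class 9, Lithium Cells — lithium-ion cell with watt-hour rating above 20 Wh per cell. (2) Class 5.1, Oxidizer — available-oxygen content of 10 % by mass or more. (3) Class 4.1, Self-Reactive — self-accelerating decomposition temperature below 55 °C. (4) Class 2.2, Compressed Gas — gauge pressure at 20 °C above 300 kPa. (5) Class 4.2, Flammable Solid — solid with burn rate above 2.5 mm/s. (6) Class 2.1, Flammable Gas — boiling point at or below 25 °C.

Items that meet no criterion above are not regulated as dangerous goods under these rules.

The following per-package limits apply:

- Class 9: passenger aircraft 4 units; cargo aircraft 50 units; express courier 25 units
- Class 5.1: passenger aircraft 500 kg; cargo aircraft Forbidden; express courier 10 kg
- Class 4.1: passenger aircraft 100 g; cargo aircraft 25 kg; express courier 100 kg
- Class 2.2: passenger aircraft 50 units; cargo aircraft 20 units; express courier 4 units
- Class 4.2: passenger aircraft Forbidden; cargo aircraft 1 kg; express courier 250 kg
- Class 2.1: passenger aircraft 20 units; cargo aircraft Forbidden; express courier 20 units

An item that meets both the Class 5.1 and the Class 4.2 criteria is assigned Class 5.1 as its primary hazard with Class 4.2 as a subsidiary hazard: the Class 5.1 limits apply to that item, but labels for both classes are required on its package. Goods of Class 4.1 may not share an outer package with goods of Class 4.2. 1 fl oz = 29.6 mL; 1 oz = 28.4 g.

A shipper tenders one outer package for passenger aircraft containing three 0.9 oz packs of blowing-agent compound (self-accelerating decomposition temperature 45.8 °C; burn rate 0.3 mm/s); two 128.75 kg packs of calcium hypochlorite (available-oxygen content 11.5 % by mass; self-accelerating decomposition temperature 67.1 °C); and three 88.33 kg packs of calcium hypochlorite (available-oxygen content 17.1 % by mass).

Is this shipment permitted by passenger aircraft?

Self-accelerating decomposition temperature 45.8 °C meets the Class 4.1 criterion (Self-Reactive), so the blowing-agent compound is Class 4.1.
The calcium hypochlorite has available-oxygen content 11.5 % by mass, which is ≥ 10 % by mass, so it is Class 5.1 (Oxidizer).
The calcium hypochlorite has available-oxygen content 17.1 % by mass, which is ≥ 10 % by mass, so it is Class 5.1 (Oxidizer).
Total Class 5.1: (two 128.75 kg packs = 257.5 kg) + (three 88.33 kg packs = 264.99 kg) = 522.49 kg.
522.49 kg > 500 kg (passenger aircraft limit, Class 5.1) — over the limit.
Class 4.1 quantity: three 0.9 oz packs = 76.68 g.
That is within the Class 4.1 passenger aircraft limit of 100 g.
The segregation rule (Class 4.1 with Class 4.2) does not apply to Class 5.1 with Class 4.1.

No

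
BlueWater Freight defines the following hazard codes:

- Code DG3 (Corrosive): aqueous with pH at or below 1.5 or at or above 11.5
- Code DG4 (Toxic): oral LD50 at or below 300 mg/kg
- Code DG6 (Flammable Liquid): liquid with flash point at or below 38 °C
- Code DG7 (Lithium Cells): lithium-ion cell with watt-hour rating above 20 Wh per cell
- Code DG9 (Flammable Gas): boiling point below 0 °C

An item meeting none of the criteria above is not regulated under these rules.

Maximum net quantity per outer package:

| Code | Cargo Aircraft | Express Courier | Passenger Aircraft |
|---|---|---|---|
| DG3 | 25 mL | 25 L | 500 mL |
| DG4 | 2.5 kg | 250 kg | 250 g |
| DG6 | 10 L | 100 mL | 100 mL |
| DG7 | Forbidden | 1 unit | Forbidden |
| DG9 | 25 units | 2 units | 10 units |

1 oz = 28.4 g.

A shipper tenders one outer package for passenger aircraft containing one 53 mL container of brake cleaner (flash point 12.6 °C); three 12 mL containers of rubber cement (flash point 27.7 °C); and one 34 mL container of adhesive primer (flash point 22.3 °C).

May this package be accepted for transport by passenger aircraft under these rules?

No

With flash point 12.6 °C (≤ 38 °C), the brake cleaner falls in Code DG6.
With flash point 27.7 °C (≤ 38 °C), the rubber cement falls in Code DG6.
The adhesive primer has flash point 22.3 °C, which is ≤ 38 °C, so it is Code DG6 (Flammable Liquid).
Code DG6 net quantity: 53 mL + (three 12 mL containers = 36 mL) + 34 mL = 123 mL.
That exceeds the Code DG6 passenger aircraft limit of 100 mL.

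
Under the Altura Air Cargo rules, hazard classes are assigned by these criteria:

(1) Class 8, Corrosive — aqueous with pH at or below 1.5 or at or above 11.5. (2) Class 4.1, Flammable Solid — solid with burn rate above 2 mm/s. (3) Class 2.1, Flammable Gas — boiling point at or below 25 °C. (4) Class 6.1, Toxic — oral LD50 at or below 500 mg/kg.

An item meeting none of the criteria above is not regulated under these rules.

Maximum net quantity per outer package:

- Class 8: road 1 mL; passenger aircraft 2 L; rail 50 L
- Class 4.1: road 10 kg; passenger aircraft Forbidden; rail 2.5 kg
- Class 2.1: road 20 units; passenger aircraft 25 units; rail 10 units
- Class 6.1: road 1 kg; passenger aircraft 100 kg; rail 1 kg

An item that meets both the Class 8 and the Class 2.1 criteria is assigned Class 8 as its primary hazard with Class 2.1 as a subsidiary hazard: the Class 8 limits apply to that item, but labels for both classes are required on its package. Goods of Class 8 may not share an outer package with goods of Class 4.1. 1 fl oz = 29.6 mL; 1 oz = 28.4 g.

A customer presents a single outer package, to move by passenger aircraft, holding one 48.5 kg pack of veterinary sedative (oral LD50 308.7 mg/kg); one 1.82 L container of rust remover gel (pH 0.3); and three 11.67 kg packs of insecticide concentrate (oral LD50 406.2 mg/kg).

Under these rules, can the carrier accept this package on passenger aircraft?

The veterinary sedative has oral LD50 308.7 mg/kg, which is ≤ 500 mg/kg, so it is Class 6.1 (Toxic).
With pH 0.3 (≤ 1.5), the rust remover gel falls in Class 8.
Oral LD50 406.2 mg/kg meets the Class 6.1 criterion (Toxic), so the insecticide concentrate is Class 6.1.
Class 6.1 net quantity: 48.5 kg + (three 11.67 kg packs = 35.01 kg) = 83.51 kg.
83.51 kg ≤ 100 kg (passenger aircraft limit, Class 6.1) — within limit.
Class 8 quantity: 1.82 L.
That is within the Class 8 passenger aircraft limit of 2 L.
The segregation rule (Class 8 with Class 4.1) does not apply to Class 6.1 with Class 8.
Every hazard class is within its passenger aircraft limit and no segregation rule is violated.

Yes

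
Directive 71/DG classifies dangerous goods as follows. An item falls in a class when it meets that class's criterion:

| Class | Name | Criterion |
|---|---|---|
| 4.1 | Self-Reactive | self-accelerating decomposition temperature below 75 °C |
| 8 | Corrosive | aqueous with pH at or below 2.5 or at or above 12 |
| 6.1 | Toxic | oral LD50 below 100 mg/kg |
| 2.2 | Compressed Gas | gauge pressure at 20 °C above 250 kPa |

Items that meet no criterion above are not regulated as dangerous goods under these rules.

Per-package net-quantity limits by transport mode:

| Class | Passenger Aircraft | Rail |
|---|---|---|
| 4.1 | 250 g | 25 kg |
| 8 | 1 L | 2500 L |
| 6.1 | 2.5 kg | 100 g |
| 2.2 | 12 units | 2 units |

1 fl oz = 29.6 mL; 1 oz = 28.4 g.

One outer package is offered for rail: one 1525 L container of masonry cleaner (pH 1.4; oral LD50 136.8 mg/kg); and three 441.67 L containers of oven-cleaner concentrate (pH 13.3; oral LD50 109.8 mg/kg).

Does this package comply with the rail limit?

No

The masonry cleaner has pH 1.4, which is ≤ 2.5, so it is Class 8 (Corrosive).
The oven-cleaner concentrate has pH 13.3, which is ≥ 12, so it is Class 8 (Corrosive).
Class 8 net quantity: 1525 L + (three 441.67 L containers = 1325.01 L) = 2850.01 L.
That exceeds the Class 8 rail limit of 2500 L.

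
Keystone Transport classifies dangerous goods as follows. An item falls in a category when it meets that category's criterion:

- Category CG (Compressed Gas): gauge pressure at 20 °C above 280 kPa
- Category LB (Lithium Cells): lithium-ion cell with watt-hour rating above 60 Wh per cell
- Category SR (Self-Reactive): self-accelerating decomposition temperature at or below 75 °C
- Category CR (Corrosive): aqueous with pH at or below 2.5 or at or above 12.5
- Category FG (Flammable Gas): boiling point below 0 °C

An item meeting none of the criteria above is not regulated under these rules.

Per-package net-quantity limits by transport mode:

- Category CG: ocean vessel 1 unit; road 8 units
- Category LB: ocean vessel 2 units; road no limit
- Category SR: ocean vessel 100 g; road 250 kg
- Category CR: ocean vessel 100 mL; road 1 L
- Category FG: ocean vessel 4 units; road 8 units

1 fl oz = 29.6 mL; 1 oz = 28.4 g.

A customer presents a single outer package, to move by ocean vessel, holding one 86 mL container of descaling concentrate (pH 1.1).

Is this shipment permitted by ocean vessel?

Yes

The descaling concentrate has pH 1.1, which is ≤ 2.5, so it is Category CR (Corrosive).
Category CR quantity: 86 mL.
86 mL is within the ocean vessel limit of 100 mL for Category CR.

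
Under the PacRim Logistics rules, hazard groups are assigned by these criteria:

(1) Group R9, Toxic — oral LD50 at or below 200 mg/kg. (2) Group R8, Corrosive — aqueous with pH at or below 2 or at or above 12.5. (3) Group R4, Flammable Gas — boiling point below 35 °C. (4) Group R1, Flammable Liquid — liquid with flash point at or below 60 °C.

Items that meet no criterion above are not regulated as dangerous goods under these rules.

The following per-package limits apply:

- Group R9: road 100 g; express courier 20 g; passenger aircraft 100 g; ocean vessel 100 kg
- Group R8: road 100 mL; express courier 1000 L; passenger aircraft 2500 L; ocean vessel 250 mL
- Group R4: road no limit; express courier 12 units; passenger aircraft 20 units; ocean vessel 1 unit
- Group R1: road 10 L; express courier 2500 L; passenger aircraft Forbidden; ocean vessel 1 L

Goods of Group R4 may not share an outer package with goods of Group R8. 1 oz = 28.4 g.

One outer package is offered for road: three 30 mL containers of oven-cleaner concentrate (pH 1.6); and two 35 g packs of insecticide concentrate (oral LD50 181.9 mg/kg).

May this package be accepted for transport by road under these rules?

Yes

pH 1.6 meets the Group R8 criterion (Corrosive), so the oven-cleaner concentrate is Group R8.
Insecticide concentrate: oral LD50 181.9 mg/kg ≤ 200 mg/kg → Group R9 (Toxic).
Group R9 quantity: two 35 g packs = 70 g.
70 g is within the road limit of 100 g for Group R9.
Group R8 quantity: three 30 mL containers = 90 mL.
90 mL ≤ 100 mL (road limit, Group R8) — within limit.
The segregation rule (Group R4 with Group R8) does not apply to Group R9 with Group R8.
Every hazard group is within its road limit and no segregation rule is violated.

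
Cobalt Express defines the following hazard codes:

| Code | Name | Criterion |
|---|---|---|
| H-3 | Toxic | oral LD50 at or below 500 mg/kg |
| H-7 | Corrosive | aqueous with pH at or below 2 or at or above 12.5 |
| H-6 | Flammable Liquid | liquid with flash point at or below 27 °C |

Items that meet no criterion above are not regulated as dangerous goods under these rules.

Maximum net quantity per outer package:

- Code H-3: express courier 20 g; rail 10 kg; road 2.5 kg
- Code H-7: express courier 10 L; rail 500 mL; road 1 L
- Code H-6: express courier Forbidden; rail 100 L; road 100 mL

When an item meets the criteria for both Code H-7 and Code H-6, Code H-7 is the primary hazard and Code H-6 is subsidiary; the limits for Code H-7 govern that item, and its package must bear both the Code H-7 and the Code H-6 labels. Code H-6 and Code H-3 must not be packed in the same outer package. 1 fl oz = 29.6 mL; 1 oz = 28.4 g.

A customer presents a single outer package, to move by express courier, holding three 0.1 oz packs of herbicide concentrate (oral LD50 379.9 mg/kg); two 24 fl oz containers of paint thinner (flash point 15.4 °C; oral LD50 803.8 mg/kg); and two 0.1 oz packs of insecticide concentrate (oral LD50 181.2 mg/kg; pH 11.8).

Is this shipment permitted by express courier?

With oral LD50 379.9 mg/kg (≤ 500 mg/kg), the herbicide concentrate falls in Code H-3.
Flash point 15.4 °C meets the Code H-6 criterion (Flammable Liquid), so the paint thinner is Code H-6.
Insecticide concentrate: oral LD50 181.2 mg/kg ≤ 500 mg/kg → Code H-3 (Toxic).
Code H-6 quantity: two 24 fl oz containers = 1420.8 mL.
Code H-6 is Forbidden by express courier.
Total Code H-3: (three 0.1 oz packs = 8.52 g) + (two 0.1 oz packs = 5.68 g) = 14.2 g.
14.2 g is within the express courier limit of 20 g for Code H-3.
Code H-6 and Code H-3 may not share an outer package.

No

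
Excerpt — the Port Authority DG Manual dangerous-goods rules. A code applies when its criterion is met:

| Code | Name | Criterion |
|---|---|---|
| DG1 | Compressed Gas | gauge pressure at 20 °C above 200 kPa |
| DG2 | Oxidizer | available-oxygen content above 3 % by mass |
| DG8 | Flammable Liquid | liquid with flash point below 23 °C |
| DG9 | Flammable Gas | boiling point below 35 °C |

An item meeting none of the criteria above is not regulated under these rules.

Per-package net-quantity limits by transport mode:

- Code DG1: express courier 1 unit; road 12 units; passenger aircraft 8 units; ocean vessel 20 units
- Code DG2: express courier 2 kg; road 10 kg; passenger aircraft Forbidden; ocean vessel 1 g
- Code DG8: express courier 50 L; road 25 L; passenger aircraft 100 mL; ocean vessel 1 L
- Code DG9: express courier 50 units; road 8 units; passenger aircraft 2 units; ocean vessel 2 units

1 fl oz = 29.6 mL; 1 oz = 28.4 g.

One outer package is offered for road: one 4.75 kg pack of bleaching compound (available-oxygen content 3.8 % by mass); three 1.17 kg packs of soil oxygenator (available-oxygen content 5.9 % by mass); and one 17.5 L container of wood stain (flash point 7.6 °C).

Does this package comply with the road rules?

Available-oxygen content 3.8 % by mass meets the Code DG2 criterion (Oxidizer), so the bleaching compound is Code DG2.
Soil oxygenator: available-oxygen content 5.9 % by mass > 3 % by mass → Code DG2 (Oxidizer).
Flash point 7.6 °C meets the Code DG8 criterion (Flammable Liquid), so the wood stain is Code DG8.
Code DG2 net quantity: 4.75 kg + (three 1.17 kg packs = 3.51 kg) = 8.26 kg.
That is within the Code DG2 road limit of 10 kg.
Code DG8 quantity: 17.5 L.
That is within the Code DG8 road limit of 25 L.
Every hazard code is within its road limit and no segregation rule is violated.

Yes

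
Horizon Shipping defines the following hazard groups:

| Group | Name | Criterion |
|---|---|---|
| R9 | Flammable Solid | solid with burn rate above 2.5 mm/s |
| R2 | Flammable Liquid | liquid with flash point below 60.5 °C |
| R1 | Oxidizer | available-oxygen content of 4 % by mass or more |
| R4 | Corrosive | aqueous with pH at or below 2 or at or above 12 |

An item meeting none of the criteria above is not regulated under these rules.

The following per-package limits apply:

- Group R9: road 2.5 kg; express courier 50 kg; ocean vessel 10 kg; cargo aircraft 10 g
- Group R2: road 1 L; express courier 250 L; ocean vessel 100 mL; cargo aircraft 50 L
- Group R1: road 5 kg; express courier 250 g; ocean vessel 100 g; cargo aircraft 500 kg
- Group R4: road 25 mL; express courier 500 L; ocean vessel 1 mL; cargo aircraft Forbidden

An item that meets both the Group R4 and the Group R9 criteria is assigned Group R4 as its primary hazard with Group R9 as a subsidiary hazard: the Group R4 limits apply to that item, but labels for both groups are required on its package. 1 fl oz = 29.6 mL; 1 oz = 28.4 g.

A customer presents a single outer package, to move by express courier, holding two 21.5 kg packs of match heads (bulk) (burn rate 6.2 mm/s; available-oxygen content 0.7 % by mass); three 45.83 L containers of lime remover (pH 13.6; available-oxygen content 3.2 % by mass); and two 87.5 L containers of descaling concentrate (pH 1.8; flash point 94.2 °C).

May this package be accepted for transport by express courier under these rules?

With burn rate 6.2 mm/s (> 2.5 mm/s), the match heads (bulk) fall in Group R9.
pH 13.6 meets the Group R4 criterion (Corrosive), so the lime remover is Group R4.
Descaling concentrate: pH 1.8 ≤ 2 → Group R4 (Corrosive).
Group R4 net quantity: (three 45.83 L containers = 137.49 L) + (two 87.5 L containers = 175 L) = 312.49 L.
That is within the Group R4 express courier limit of 500 L.
Group R9 quantity: two 21.5 kg packs = 43 kg.
43 kg ≤ 50 kg (express courier limit, Group R9) — within limit.
Every hazard group is within its express courier limit and no segregation rule is violated.

Yes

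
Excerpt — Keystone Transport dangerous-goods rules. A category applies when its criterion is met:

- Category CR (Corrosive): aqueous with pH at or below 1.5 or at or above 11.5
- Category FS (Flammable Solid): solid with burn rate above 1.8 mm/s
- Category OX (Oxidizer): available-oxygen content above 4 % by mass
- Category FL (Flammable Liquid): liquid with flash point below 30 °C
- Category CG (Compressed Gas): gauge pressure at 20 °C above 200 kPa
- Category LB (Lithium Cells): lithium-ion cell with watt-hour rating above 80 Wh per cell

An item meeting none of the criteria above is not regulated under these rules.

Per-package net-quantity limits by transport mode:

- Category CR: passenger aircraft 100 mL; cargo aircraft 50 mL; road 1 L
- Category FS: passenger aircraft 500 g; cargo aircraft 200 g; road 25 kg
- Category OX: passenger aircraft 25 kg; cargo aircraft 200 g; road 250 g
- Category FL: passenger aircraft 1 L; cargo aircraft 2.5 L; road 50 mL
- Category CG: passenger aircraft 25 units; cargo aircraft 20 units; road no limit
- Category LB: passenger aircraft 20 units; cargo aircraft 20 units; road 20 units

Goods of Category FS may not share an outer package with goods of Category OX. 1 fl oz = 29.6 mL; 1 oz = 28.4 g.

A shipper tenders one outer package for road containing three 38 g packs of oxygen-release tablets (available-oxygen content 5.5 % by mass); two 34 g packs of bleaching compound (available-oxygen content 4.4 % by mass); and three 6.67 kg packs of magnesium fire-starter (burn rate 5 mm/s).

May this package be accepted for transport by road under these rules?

Available-oxygen content 5.5 % by mass meets the Category OX criterion (Oxidizer), so the oxygen-release tablets are Category OX.
Bleaching compound: available-oxygen content 4.4 % by mass > 4 % by mass → Category OX (Oxidizer).
Magnesium fire-starter: burn rate 5 mm/s > 1.8 mm/s → Category FS (Flammable Solid).
Category FS quantity: three 6.67 kg packs = 20.01 kg.
20.01 kg is within the road limit of 25 kg for Category FS.
Category OX net quantity: (three 38 g packs = 114 g) + (two 34 g packs = 68 g) = 182 g.
182 g ≤ 250 g (road limit, Category OX) — within limit.
Category FS and Category OX may not share an outer package.

No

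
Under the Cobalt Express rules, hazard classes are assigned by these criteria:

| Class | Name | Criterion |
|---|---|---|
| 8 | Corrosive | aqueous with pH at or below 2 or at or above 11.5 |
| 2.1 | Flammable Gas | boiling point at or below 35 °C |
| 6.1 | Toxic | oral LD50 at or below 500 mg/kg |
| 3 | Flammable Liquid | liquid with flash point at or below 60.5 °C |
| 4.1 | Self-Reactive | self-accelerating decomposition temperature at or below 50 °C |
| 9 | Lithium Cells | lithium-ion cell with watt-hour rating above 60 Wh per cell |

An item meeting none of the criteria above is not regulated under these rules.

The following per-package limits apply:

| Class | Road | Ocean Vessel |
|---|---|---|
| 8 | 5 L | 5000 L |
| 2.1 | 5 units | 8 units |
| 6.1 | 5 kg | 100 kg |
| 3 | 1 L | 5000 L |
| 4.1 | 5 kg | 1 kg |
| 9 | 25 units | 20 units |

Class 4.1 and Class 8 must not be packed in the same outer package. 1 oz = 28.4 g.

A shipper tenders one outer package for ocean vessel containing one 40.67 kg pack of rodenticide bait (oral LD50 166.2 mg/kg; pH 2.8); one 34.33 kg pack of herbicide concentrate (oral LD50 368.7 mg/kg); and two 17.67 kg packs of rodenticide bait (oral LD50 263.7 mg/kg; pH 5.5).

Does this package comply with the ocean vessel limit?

Oral LD50 166.2 mg/kg meets the Class 6.1 criterion (Toxic), so the rodenticide bait is Class 6.1.
The herbicide concentrate has oral LD50 368.7 mg/kg, which is ≤ 500 mg/kg, so it is Class 6.1 (Toxic).
With oral LD50 263.7 mg/kg (≤ 500 mg/kg), the rodenticide bait falls in Class 6.1.
Total Class 6.1: 40.67 kg + 34.33 kg + (two 17.67 kg packs = 35.34 kg) = 110.34 kg.
110.34 kg > 100 kg (ocean vessel limit, Class 6.1) — over the limit.

No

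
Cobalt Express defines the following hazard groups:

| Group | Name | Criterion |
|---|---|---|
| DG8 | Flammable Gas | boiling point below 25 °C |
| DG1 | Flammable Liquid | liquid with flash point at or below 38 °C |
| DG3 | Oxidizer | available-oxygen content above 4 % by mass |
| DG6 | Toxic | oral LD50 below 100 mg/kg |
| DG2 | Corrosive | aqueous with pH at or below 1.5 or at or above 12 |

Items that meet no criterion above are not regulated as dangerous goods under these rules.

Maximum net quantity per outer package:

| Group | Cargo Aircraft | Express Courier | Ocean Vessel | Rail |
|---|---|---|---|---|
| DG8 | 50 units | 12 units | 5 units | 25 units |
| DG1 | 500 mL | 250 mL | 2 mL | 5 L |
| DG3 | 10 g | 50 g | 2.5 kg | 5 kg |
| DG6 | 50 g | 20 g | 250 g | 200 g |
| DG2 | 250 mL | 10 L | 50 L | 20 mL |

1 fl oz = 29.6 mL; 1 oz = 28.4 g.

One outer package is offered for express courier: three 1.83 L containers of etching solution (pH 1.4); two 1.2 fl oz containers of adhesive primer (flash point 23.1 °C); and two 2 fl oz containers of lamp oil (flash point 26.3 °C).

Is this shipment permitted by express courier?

The etching solution has pH 1.4, which is ≤ 1.5, so it is Group DG2 (Corrosive).
Flash point 23.1 °C meets the Group DG1 criterion (Flammable Liquid), so the adhesive primer is Group DG1.
The lamp oil has flash point 26.3 °C, which is ≤ 38 °C, so it is Group DG1 (Flammable Liquid).
Group DG2 quantity: three 1.83 L containers = 5.49 L.
5.49 L is within the express courier limit of 10 L for Group DG2.
Total Group DG1: (two 1.2 fl oz containers = 71.04 mL) + (two 2 fl oz containers = 118.4 mL) = 189.44 mL.
That is within the Group DG1 express courier limit of 250 mL.
Every hazard group is within its express courier limit and no segregation rule is violated.

Yes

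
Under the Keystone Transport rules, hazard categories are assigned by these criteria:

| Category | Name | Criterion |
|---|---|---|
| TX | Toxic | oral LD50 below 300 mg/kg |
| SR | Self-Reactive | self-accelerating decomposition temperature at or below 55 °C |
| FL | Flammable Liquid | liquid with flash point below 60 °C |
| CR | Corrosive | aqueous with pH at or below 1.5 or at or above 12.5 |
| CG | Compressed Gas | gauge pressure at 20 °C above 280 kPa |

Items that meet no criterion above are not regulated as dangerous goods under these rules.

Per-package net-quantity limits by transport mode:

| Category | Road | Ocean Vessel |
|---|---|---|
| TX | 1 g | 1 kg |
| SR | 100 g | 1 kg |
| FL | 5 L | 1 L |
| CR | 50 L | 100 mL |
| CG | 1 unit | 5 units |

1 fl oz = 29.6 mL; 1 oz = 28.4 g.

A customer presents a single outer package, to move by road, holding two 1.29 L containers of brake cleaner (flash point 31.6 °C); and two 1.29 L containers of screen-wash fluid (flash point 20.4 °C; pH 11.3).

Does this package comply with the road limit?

No

The brake cleaner has flash point 31.6 °C, which is < 60 °C, so it is Category FL (Flammable Liquid).
Flash point 20.4 °C meets the Category FL criterion (Flammable Liquid), so the screen-wash fluid is Category FL.
Total Category FL: (two 1.29 L containers = 2.58 L) + (two 1.29 L containers = 2.58 L) = 5.16 L.
5.16 L > 5 L (road limit, Category FL) — over the limit.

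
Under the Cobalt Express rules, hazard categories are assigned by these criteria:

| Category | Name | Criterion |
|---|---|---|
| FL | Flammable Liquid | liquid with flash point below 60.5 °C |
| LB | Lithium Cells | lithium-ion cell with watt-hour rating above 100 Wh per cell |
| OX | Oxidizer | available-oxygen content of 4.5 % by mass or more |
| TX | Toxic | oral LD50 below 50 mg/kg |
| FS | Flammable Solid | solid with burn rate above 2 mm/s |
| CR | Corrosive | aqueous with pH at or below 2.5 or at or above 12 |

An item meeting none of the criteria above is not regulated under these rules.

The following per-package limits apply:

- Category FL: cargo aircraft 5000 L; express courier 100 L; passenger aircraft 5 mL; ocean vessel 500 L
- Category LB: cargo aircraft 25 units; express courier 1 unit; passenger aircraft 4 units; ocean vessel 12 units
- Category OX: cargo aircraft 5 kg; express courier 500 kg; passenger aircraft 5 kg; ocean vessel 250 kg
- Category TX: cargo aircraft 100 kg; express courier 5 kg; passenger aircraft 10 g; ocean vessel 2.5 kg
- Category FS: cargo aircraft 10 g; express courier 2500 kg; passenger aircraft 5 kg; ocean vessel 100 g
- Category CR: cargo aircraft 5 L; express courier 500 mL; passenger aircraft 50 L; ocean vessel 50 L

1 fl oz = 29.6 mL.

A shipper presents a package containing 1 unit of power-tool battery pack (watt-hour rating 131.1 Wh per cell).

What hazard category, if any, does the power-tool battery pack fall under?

Category LB

Power-tool battery pack: watt-hour rating 131.1 Wh per cell > 100 Wh per cell → Category LB (Lithium Cells).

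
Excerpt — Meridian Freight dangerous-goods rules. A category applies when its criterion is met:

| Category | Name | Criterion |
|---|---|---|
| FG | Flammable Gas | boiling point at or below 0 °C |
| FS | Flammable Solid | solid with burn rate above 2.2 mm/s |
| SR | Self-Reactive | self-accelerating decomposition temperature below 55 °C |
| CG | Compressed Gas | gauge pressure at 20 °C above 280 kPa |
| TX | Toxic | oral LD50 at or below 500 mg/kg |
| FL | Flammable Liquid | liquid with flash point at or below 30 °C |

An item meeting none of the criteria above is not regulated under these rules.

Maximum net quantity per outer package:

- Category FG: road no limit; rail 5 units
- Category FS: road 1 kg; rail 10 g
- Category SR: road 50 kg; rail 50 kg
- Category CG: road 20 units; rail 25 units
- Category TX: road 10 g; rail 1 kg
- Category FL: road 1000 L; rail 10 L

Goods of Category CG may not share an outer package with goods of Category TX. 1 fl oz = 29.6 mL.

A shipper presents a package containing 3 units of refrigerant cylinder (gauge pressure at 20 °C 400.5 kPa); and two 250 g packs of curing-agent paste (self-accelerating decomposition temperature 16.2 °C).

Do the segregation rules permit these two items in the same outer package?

With gauge pressure at 20 °C 400.5 kPa (> 280 kPa), the refrigerant cylinder falls in Category CG.
With self-accelerating decomposition temperature 16.2 °C (< 55 °C), the curing-agent paste falls in Category SR.
No segregation rule bars Category CG with Category SR.

Yes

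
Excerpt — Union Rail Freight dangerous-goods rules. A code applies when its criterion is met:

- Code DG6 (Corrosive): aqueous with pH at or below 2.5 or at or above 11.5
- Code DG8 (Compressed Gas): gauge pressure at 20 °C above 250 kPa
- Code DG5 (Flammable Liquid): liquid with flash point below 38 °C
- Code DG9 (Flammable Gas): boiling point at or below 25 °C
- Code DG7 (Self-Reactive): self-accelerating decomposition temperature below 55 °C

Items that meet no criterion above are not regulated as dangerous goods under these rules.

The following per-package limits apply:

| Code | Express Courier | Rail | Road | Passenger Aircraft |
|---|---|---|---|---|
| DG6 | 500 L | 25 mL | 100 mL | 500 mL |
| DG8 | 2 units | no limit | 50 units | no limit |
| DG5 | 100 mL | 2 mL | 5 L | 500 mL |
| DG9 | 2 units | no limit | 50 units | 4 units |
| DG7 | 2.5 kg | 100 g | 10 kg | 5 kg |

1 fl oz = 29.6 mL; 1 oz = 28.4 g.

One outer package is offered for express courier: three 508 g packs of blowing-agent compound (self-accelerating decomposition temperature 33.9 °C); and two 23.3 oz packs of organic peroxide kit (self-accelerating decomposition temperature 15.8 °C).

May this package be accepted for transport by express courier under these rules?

No

Blowing-agent compound: self-accelerating decomposition temperature 33.9 °C < 55 °C → Code DG7 (Self-Reactive).
The organic peroxide kit has self-accelerating decomposition temperature 15.8 °C, which is < 55 °C, so it is Code DG7 (Self-Reactive).
Code DG7 net quantity: (three 508 g packs = 1.524 kg) + (two 23.3 oz packs = 1323.44 g) = 2847.44 g.
2847.44 g exceeds the express courier limit of 2.5 kg for Code DG7.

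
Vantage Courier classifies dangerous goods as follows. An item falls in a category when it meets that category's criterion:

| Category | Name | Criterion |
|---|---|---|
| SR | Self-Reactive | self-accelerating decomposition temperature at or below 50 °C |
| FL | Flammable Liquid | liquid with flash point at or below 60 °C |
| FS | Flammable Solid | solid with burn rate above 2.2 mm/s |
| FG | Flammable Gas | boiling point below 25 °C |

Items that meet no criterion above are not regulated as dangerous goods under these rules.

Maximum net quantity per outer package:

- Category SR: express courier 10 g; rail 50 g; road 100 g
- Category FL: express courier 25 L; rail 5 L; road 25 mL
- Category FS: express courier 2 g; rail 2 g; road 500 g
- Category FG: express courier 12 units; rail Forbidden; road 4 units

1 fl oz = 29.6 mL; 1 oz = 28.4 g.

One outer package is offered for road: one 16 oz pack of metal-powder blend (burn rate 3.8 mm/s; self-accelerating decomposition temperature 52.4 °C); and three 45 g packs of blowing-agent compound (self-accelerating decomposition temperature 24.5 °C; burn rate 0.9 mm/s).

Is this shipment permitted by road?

The metal-powder blend has burn rate 3.8 mm/s, which is > 2.2 mm/s, so it is Category FS (Flammable Solid).
With self-accelerating decomposition temperature 24.5 °C (≤ 50 °C), the blowing-agent compound falls in Category SR.
Category FS quantity: one 16 oz pack = 454.4 g.
454.4 g ≤ 500 g (road limit, Category FS) — within limit.
Category SR quantity: three 45 g packs = 135 g.
135 g exceeds the road limit of 100 g for Category SR.

No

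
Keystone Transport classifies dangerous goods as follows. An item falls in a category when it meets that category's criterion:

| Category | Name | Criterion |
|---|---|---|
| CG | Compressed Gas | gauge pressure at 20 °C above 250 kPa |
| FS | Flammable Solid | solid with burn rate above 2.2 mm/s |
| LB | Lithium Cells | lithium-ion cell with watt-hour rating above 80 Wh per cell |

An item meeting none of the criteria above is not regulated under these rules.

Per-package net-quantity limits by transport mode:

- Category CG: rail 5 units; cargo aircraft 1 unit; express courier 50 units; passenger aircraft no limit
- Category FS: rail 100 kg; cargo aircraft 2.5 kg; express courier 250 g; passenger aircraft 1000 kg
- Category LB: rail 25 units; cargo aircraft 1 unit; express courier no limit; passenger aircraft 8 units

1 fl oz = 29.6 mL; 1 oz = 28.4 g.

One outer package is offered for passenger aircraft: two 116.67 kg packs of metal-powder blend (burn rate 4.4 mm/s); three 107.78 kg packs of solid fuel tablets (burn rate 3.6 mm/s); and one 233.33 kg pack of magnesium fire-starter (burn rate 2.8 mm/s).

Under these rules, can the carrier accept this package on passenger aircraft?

Yes

Metal-powder blend: burn rate 4.4 mm/s > 2.2 mm/s → Category FS (Flammable Solid).
Solid fuel tablets: burn rate 3.6 mm/s > 2.2 mm/s → Category FS (Flammable Solid).
The magnesium fire-starter has burn rate 2.8 mm/s, which is > 2.2 mm/s, so it is Category FS (Flammable Solid).
Category FS net quantity: (two 116.67 kg packs = 233.34 kg) + (three 107.78 kg packs = 323.34 kg) + 233.33 kg = 790.01 kg.
790.01 kg is within the passenger aircraft limit of 1000 kg for Category FS.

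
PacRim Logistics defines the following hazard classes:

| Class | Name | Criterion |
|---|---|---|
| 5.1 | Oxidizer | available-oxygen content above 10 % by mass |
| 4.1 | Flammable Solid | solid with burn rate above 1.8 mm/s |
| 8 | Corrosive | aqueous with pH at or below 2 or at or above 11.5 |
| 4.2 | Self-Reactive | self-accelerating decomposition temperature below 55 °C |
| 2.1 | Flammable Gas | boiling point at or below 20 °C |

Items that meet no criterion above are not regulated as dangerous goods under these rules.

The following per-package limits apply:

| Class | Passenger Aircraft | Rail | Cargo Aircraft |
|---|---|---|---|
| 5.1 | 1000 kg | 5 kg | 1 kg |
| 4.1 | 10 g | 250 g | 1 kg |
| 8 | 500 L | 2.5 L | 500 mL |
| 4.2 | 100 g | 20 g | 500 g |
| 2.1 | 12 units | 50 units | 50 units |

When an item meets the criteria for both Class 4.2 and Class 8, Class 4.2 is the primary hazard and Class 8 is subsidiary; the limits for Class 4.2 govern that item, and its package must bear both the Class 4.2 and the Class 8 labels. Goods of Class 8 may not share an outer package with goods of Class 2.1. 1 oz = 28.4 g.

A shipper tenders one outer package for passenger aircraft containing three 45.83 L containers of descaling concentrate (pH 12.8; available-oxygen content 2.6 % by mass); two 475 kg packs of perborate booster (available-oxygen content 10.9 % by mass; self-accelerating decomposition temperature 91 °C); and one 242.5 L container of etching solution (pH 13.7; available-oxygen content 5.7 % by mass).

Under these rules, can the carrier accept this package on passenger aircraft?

Descaling concentrate: pH 12.8 ≥ 11.5 → Class 8 (Corrosive).
With available-oxygen content 10.9 % by mass (> 10 % by mass), the perborate booster falls in Class 5.1.
Etching solution: pH 13.7 ≥ 11.5 → Class 8 (Corrosive).
Total Class 8: (three 45.83 L containers = 137.49 L) + 242.5 L = 379.99 L.
379.99 L ≤ 500 L (passenger aircraft limit, Class 8) — within limit.
Class 5.1 quantity: two 475 kg packs = 950 kg.
That is within the Class 5.1 passenger aircraft limit of 1000 kg.
The segregation rule (Class 8 with Class 2.1) does not apply to Class 8 with Class 5.1.
Every hazard class is within its passenger aircraft limit and no segregation rule is violated.

Yes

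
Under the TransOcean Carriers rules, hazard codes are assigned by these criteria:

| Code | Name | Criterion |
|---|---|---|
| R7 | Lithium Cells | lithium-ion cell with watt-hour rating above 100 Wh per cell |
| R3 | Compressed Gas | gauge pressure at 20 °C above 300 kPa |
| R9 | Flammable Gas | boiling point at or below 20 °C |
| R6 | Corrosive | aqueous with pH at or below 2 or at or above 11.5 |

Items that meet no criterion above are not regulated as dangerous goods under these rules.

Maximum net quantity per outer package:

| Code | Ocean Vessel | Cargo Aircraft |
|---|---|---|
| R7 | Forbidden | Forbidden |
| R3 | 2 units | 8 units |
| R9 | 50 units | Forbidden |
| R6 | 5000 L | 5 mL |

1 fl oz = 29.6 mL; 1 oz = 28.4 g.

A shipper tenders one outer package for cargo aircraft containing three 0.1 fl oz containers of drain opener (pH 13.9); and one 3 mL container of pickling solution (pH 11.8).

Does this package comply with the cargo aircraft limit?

No

The drain opener has pH 13.9, which is ≥ 11.5, so it is Code R6 (Corrosive).
pH 11.8 meets the Code R6 criterion (Corrosive), so the pickling solution is Code R6.
Total Code R6: (three 0.1 fl oz containers = 8.88 mL) + 3 mL = 11.88 mL.
11.88 mL exceeds the cargo aircraft limit of 5 mL for Code R6.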